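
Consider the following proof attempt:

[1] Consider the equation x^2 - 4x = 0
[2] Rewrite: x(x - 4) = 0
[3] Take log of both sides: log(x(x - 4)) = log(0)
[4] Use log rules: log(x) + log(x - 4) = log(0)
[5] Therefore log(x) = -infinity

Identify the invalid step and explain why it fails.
Step 3: Take log of both sides: log(x(x - 4)) = log(0)

Step 3 takes the logarithm of both sides, resulting in log(0) on the right side. The logarithm is only defined for positive numbers; log(0) is undefined (approaches negative infinity). This operation is invalid.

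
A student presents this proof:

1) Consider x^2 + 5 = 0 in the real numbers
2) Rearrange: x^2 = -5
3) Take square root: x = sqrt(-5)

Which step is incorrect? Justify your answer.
Step 3: Take square root: x = sqrt(-5)

Step 3 takes the square root of -5, which is negative. In the real number system, the square root of a negative number is undefined. The equation x^2 + 5 = 0 has no real solutions. Square roots of negative numbers only exist in the complex numbers.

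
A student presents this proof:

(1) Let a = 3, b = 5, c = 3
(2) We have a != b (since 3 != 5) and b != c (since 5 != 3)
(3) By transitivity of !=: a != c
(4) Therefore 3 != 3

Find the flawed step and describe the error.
Step 3: By transitivity of !=: a != c

Step 3 incorrectly applies transitivity to the '!=' relation. Transitivity states: if a R b and b R c, then a R c. However, '!=' is not transitive. Counterexample: 3 != 5 and 5 != 3, but 3 = 3 (both equal 3). Transitivity holds for relations like <, <=, =, but not for !=.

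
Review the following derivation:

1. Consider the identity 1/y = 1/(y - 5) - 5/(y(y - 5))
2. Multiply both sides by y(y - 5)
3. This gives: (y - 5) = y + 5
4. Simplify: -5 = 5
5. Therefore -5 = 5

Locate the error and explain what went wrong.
Step 3: This gives: (y - 5) = y + 5

Step 3 makes a sign error when clearing denominators. Multiplying -5/(y(y - 5)) by y(y - 5) gives -5, not +5. The correct result is (y - 5) = y - 5, which is trivially true, not (y - 5) = y + 5. (Step 1 is a valid identity: 1/(y - 5) - 5/(y(y - 5)) = (y - 5)/(y(y - 5)) = 1/y.)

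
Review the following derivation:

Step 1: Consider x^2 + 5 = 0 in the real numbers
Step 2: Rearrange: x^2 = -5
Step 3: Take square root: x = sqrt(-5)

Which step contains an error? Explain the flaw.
Step 3: Take square root: x = sqrt(-5)

Step 3 takes the square root of -5, which is negative. In the real number system, the square root of a negative number is undefined. The equation x^2 + 5 = 0 has no real solutions. Square roots of negative numbers only exist in the complex numbers.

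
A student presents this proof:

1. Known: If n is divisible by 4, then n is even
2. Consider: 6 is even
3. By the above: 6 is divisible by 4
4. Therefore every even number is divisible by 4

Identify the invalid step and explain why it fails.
Step 3: By the above: 6 is divisible by 4

Step 3 commits the fallacy of affirming the consequent. The known fact 'divisible by 4 → even' does NOT imply 'even → divisible by 4'. That would be the converse, which is false. For example, 6 is even but 6 ÷ 4 = 1.50, which is not an integer.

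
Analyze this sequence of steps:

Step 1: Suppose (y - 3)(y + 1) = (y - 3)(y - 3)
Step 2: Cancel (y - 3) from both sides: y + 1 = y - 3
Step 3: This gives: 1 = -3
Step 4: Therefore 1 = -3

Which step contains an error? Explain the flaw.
Step 2: Cancel (y - 3) from both sides: y + 1 = y - 3

Step 2 cancels (y - 3) from both sides. This is only valid if (y - 3) ≠ 0, i.e., y ≠ 3. When y = 3, both sides equal zero regardless of the other factors. The correct approach requires considering y = 3 as a separate case.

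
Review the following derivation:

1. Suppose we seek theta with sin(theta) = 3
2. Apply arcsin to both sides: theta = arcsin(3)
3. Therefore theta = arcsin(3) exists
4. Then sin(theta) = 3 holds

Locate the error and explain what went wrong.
Step 2: Apply arcsin to both sides: theta = arcsin(3)

Step 2 applies arcsin to 3. However, arcsin(x) is only defined for x in [-1, 1] because sin(theta) can only produce values in that range. Since |3| > 1, arcsin(3) is undefined. There is no angle whose sine equals 3.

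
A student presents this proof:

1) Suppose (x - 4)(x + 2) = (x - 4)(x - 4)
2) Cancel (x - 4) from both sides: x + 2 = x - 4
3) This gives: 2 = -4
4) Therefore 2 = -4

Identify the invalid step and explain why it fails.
Step 2: Cancel (x - 4) from both sides: x + 2 = x - 4

Step 2 cancels (x - 4) from both sides. This is only valid if (x - 4) ≠ 0, i.e., x ≠ 4. When x = 4, both sides equal zero regardless of the other factors. The correct approach requires considering x = 4 as a separate case.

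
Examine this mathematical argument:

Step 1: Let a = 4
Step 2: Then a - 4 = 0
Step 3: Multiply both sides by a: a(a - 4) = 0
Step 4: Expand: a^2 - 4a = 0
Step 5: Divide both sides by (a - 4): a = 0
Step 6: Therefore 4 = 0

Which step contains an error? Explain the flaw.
Step 5: Divide both sides by (a - 4): a = 0

Step 5 divides both sides by (a - 4). However, since a = 4, we have (a - 4) = 0. Division by zero is undefined, making this step invalid.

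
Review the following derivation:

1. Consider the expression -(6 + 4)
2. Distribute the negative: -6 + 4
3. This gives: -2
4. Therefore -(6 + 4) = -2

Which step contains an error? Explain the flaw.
Step 2: Distribute the negative: -6 + 4

Step 2 incorrectly distributes the negative sign. The correct distribution is -(6 + 4) = -6 - 4 = -10. The negative must be applied to both terms, not just the first. The error treats -(6 + 4) as -6 + 4, which equals -2 instead of -10.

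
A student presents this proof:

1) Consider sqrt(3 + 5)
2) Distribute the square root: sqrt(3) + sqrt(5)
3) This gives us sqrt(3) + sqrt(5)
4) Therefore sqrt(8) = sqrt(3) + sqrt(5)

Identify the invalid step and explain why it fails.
Step 2: Distribute the square root: sqrt(3) + sqrt(5)

Step 2 incorrectly 'distributes' the square root over addition. The square root function does not distribute: sqrt(a + b) ≠ sqrt(a) + sqrt(b). In fact, sqrt(3 + 5) = sqrt(8) ≈ 2.8284, while sqrt(3) + sqrt(5) ≈ 3.9681.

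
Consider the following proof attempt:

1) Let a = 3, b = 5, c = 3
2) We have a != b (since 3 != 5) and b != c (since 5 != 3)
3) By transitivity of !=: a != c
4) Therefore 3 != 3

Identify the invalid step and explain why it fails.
Step 3: By transitivity of !=: a != c

Step 3 incorrectly applies transitivity to the '!=' relation. Transitivity states: if a R b and b R c, then a R c. However, '!=' is not transitive. Counterexample: 3 != 5 and 5 != 3, but 3 = 3 (both equal 3). Transitivity holds for relations like <, <=, =, but not for !=.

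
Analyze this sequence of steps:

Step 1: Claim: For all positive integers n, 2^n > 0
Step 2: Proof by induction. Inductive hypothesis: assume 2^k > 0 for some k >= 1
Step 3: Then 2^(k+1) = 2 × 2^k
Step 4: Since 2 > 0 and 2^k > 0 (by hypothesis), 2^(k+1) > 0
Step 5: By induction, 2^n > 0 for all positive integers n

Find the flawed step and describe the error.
Step 5: By induction, 2^n > 0 for all positive integers n

Step 5 concludes the proof by induction, but no base case was ever established. A valid induction proof requires: (1) a base case proving 2^1 > 0, and (2) an inductive step showing IF 2^k > 0 THEN 2^(k+1) > 0. Steps 2-4 correctly establish the inductive step, but without the base case the conclusion in step 5 does not follow.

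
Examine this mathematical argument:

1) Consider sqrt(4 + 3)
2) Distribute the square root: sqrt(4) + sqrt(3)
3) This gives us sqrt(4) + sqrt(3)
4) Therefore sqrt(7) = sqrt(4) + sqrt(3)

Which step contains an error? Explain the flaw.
Step 2: Distribute the square root: sqrt(4) + sqrt(3)

Step 2 incorrectly 'distributes' the square root over addition. The square root function does not distribute: sqrt(a + b) ≠ sqrt(a) + sqrt(b). In fact, sqrt(4 + 3) = sqrt(7) ≈ 2.6458, while sqrt(4) + sqrt(3) ≈ 3.7321.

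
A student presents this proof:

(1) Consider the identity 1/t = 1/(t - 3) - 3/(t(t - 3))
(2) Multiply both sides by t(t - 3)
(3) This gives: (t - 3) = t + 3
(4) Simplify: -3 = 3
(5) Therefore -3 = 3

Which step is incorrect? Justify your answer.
Step 3: This gives: (t - 3) = t + 3

Step 3 makes a sign error when clearing denominators. Multiplying -3/(t(t - 3)) by t(t - 3) gives -3, not +3. The correct result is (t - 3) = t - 3, which is trivially true, not (t - 3) = t + 3. (Step 1 is a valid identity: 1/(t - 3) - 3/(t(t - 3)) = (t - 3)/(t(t - 3)) = 1/t.)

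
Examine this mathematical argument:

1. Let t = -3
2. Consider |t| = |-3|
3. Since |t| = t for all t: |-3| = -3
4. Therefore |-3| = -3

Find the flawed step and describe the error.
Step 3: Since |t| = t for all t: |-3| = -3

Step 3 incorrectly states that |t| = t for all t. The correct definition is |t| = t when t >= 0, and |t| = -t when t < 0. Since -3 < 0, we have |-3| = -(-3) = 3, not -3.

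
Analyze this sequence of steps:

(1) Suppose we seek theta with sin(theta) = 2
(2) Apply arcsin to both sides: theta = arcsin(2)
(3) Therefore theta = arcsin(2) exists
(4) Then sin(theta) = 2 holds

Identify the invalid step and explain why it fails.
Step 2: Apply arcsin to both sides: theta = arcsin(2)

Step 2 applies arcsin to 2. However, arcsin(x) is only defined for x in [-1, 1] because sin(theta) can only produce values in that range. Since |2| > 1, arcsin(2) is undefined. There is no angle whose sine equals 2.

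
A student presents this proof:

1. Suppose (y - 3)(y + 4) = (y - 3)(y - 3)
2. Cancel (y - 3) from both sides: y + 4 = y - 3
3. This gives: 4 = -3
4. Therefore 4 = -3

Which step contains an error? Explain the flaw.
Step 2: Cancel (y - 3) from both sides: y + 4 = y - 3

Step 2 cancels (y - 3) from both sides. This is only valid if (y - 3) ≠ 0, i.e., y ≠ 3. When y = 3, both sides equal zero regardless of the other factors. The correct approach requires considering y = 3 as a separate case.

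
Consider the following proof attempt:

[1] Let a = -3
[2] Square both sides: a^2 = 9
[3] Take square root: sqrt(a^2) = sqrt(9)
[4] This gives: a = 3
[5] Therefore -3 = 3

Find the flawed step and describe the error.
Step 4: This gives: a = 3

Step 4 incorrectly states that sqrt(a^2) = a. The correct identity is sqrt(a^2) = |a|. Since a = -3 < 0, we have sqrt(a^2) = |-3| = 3, not a = -3.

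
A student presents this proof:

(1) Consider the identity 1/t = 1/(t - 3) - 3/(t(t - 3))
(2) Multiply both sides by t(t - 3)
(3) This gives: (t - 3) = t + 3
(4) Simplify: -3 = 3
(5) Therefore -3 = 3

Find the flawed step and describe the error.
Step 3: This gives: (t - 3) = t + 3

Step 3 makes a sign error when clearing denominators. Multiplying -3/(t(t - 3)) by t(t - 3) gives -3, not +3. The correct result is (t - 3) = t - 3, which is trivially true, not (t - 3) = t + 3. (Step 1 is a valid identity: 1/(t - 3) - 3/(t(t - 3)) = (t - 3)/(t(t - 3)) = 1/t.)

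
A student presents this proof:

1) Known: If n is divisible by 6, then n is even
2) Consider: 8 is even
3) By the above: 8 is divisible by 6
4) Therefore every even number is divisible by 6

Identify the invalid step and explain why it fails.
Step 3: By the above: 8 is divisible by 6

Step 3 commits the fallacy of affirming the consequent. The known fact 'divisible by 6 → even' does NOT imply 'even → divisible by 6'. That would be the converse, which is false. For example, 8 is even but 8 ÷ 6 = 1.33, which is not an integer.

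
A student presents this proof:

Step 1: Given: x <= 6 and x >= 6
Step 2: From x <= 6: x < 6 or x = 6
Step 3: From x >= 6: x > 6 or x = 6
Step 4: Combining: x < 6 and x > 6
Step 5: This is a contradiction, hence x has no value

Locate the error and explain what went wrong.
Step 4: Combining: x < 6 and x > 6

Step 4 incorrectly combines the conditions. From x <= 6 and x >= 6, the intersection is x = 6. The error treats the 'or' cases as 'and' requirements. The correct conclusion is that x = 6 is the unique solution, not that no solution exists.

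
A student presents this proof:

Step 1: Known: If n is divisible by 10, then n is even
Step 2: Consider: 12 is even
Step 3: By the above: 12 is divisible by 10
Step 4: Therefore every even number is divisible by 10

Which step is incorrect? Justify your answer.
Step 3: By the above: 12 is divisible by 10

Step 3 commits the fallacy of affirming the consequent. The known fact 'divisible by 10 → even' does NOT imply 'even → divisible by 10'. That would be the converse, which is false. For example, 12 is even but 12 ÷ 10 = 1.20, which is not an integer.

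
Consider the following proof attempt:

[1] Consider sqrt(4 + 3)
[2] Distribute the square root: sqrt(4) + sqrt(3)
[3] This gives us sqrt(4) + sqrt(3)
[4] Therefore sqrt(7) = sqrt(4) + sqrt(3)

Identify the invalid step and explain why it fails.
Step 2: Distribute the square root: sqrt(4) + sqrt(3)

Step 2 incorrectly 'distributes' the square root over addition. The square root function does not distribute: sqrt(a + b) ≠ sqrt(a) + sqrt(b). In fact, sqrt(4 + 3) = sqrt(7) ≈ 2.6458, while sqrt(4) + sqrt(3) ≈ 3.7321.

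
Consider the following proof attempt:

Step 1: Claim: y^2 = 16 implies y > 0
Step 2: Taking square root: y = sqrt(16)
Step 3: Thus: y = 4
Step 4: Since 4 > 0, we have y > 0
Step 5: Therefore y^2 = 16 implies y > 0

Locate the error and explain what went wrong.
Step 2: Taking square root: y = sqrt(16)

Step 2 takes the square root and assumes the positive root only. The equation y^2 = 16 actually has two solutions: y = 4 and y = -4. The proof silently assumes y > 0 without justification, then uses this assumption to conclude y > 0, which is circular. The counterexample y = -4 shows the claim is false.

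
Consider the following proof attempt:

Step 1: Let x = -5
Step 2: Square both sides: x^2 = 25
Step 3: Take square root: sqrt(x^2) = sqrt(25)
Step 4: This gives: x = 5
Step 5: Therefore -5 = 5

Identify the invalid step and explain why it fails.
Step 4: This gives: x = 5

Step 4 incorrectly states that sqrt(x^2) = x. The correct identity is sqrt(x^2) = |x|. Since x = -5 < 0, we have sqrt(x^2) = |-5| = 5, not x = -5.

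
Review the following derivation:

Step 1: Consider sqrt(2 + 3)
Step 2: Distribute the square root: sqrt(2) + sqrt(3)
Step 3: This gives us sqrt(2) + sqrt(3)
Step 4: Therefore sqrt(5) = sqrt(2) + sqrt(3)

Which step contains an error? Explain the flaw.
Step 2: Distribute the square root: sqrt(2) + sqrt(3)

Step 2 incorrectly 'distributes' the square root over addition. The square root function does not distribute: sqrt(a + b) ≠ sqrt(a) + sqrt(b). In fact, sqrt(2 + 3) = sqrt(5) ≈ 2.2361, while sqrt(2) + sqrt(3) ≈ 3.1463.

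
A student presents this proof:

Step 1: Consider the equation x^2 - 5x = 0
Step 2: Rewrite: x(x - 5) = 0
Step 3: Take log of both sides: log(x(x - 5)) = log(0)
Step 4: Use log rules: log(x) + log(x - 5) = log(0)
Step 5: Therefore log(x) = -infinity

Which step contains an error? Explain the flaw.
Step 3: Take log of both sides: log(x(x - 5)) = log(0)

Step 3 takes the logarithm of both sides, resulting in log(0) on the right side. The logarithm is only defined for positive numbers; log(0) is undefined (approaches negative infinity). This operation is invalid.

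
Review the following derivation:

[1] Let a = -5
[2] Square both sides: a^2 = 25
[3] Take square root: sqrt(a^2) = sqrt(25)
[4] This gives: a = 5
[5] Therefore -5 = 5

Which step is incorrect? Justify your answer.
Step 4: This gives: a = 5

Step 4 incorrectly states that sqrt(a^2) = a. The correct identity is sqrt(a^2) = |a|. Since a = -5 < 0, we have sqrt(a^2) = |-5| = 5, not a = -5.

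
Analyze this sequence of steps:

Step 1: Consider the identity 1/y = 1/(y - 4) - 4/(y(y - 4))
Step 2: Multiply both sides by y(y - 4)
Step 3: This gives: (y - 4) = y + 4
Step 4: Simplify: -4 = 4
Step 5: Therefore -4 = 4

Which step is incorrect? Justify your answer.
Step 3: This gives: (y - 4) = y + 4

Step 3 makes a sign error when clearing denominators. Multiplying -4/(y(y - 4)) by y(y - 4) gives -4, not +4. The correct result is (y - 4) = y - 4, which is trivially true, not (y - 4) = y + 4. (Step 1 is a valid identity: 1/(y - 4) - 4/(y(y - 4)) = (y - 4)/(y(y - 4)) = 1/y.)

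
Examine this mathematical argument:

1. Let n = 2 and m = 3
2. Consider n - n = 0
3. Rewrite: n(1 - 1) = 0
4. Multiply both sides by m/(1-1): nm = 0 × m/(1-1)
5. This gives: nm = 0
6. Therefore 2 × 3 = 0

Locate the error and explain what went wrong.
Step 4: Multiply both sides by m/(1-1): nm = 0 × m/(1-1)

Step 4 multiplies both sides by m/(1-1). However, 1-1 = 0, so this is multiplication by m/0, which is undefined. We cannot multiply by an undefined expression.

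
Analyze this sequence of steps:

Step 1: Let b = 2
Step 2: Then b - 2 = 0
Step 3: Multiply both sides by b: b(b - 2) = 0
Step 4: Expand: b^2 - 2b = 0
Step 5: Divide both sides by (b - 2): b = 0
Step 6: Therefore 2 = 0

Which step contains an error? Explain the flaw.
Step 5: Divide both sides by (b - 2): b = 0

Step 5 divides both sides by (b - 2). However, since b = 2, we have (b - 2) = 0. Division by zero is undefined, making this step invalid.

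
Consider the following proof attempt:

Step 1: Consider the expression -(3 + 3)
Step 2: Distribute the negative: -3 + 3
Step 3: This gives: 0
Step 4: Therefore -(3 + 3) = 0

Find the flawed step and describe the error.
Step 2: Distribute the negative: -3 + 3

Step 2 incorrectly distributes the negative sign. The correct distribution is -(3 + 3) = -3 - 3 = -6. The negative must be applied to both terms, not just the first. The error treats -(3 + 3) as -3 + 3, which equals 0 instead of -6.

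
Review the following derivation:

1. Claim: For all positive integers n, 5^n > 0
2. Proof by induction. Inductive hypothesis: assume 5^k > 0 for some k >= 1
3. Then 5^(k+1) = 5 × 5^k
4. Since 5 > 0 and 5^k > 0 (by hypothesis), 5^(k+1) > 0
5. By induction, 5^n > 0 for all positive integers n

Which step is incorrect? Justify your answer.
Step 5: By induction, 5^n > 0 for all positive integers n

Step 5 concludes the proof by induction, but no base case was ever established. A valid induction proof requires: (1) a base case proving 5^1 > 0, and (2) an inductive step showing IF 5^k > 0 THEN 5^(k+1) > 0. Steps 2-4 correctly establish the inductive step, but without the base case the conclusion in step 5 does not follow.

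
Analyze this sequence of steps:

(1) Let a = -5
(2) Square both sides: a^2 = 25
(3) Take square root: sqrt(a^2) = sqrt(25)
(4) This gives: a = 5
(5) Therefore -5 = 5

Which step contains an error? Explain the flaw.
Step 4: This gives: a = 5

Step 4 incorrectly states that sqrt(a^2) = a. The correct identity is sqrt(a^2) = |a|. Since a = -5 < 0, we have sqrt(a^2) = |-5| = 5, not a = -5.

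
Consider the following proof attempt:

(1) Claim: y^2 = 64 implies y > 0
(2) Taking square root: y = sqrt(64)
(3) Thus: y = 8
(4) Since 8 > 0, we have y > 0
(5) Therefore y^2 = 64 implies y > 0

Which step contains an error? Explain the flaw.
Step 2: Taking square root: y = sqrt(64)

Step 2 takes the square root and assumes the positive root only. The equation y^2 = 64 actually has two solutions: y = 8 and y = -8. The proof silently assumes y > 0 without justification, then uses this assumption to conclude y > 0, which is circular. The counterexample y = -8 shows the claim is false.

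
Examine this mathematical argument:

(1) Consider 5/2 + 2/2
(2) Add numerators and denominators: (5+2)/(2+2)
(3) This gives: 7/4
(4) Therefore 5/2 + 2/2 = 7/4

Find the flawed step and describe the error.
Step 2: Add numerators and denominators: (5+2)/(2+2)

Step 2 incorrectly adds fractions by separately adding numerators and denominators. This is wrong. The correct method requires a common denominator: 5/2 + 2/2 = (5×2 + 2×2)/(2×2) = 14/4 = 7/2. The method used gives 7/4, which is different.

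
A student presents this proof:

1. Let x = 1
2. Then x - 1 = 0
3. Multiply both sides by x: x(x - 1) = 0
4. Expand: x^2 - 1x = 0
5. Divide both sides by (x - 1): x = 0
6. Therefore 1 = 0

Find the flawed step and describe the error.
Step 5: Divide both sides by (x - 1): x = 0

Step 5 divides both sides by (x - 1). However, since x = 1, we have (x - 1) = 0. Division by zero is undefined, making this step invalid.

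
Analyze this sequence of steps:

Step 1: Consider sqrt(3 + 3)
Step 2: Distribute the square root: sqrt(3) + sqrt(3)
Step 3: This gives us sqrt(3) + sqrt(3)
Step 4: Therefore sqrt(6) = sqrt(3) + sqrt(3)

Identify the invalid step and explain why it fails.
Step 2: Distribute the square root: sqrt(3) + sqrt(3)

Step 2 incorrectly 'distributes' the square root over addition. The square root function does not distribute: sqrt(a + b) ≠ sqrt(a) + sqrt(b). In fact, sqrt(3 + 3) = sqrt(6) ≈ 2.4495, while sqrt(3) + sqrt(3) ≈ 3.4641.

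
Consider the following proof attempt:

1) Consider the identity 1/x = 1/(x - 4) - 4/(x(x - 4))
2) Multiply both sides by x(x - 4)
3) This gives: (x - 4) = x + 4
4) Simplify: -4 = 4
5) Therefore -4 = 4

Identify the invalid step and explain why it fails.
Step 3: This gives: (x - 4) = x + 4

Step 3 makes a sign error when clearing denominators. Multiplying -4/(x(x - 4)) by x(x - 4) gives -4, not +4. The correct result is (x - 4) = x - 4, which is trivially true, not (x - 4) = x + 4. (Step 1 is a valid identity: 1/(x - 4) - 4/(x(x - 4)) = (x - 4)/(x(x - 4)) = 1/x.)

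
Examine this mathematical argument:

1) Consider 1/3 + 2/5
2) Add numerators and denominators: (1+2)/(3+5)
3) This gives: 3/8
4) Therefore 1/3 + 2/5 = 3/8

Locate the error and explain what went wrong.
Step 2: Add numerators and denominators: (1+2)/(3+5)

Step 2 incorrectly adds fractions by separately adding numerators and denominators. This is wrong. The correct method requires a common denominator: 1/3 + 2/5 = (1×5 + 2×3)/(3×5) = 11/15 = 11/15. The method used gives 3/8, which is different.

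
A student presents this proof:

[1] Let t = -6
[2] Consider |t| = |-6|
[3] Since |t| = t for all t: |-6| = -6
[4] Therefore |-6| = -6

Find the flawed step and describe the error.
Step 3: Since |t| = t for all t: |-6| = -6

Step 3 incorrectly states that |t| = t for all t. The correct definition is |t| = t when t >= 0, and |t| = -t when t < 0. Since -6 < 0, we have |-6| = -(-6) = 6, not -6.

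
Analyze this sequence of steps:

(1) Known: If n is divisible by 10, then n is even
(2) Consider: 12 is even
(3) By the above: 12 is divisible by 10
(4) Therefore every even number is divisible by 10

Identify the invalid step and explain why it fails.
Step 3: By the above: 12 is divisible by 10

Step 3 commits the fallacy of affirming the consequent. The known fact 'divisible by 10 → even' does NOT imply 'even → divisible by 10'. That would be the converse, which is false. For example, 12 is even but 12 ÷ 10 = 1.20, which is not an integer.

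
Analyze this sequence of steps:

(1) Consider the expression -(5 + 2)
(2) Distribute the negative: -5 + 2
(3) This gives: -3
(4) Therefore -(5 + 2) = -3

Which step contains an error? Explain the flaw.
Step 2: Distribute the negative: -5 + 2

Step 2 incorrectly distributes the negative sign. The correct distribution is -(5 + 2) = -5 - 2 = -7. The negative must be applied to both terms, not just the first. The error treats -(5 + 2) as -5 + 2, which equals -3 instead of -7.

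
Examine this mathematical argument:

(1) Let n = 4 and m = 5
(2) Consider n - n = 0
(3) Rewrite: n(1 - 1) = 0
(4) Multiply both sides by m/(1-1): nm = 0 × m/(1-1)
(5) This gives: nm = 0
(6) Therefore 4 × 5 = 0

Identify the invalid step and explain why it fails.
Step 4: Multiply both sides by m/(1-1): nm = 0 × m/(1-1)

Step 4 multiplies both sides by m/(1-1). However, 1-1 = 0, so this is multiplication by m/0, which is undefined. We cannot multiply by an undefined expression.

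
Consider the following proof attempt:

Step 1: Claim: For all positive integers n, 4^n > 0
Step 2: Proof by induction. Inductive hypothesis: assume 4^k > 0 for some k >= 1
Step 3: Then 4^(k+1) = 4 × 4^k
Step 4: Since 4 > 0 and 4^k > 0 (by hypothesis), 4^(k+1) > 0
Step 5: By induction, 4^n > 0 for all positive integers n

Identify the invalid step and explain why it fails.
Step 5: By induction, 4^n > 0 for all positive integers n

Step 5 concludes the proof by induction, but no base case was ever established. A valid induction proof requires: (1) a base case proving 4^1 > 0, and (2) an inductive step showing IF 4^k > 0 THEN 4^(k+1) > 0. Steps 2-4 correctly establish the inductive step, but without the base case the conclusion in step 5 does not follow.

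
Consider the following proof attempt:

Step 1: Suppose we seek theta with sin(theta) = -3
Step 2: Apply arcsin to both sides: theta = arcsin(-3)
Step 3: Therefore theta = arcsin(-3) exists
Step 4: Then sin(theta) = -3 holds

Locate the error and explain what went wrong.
Step 2: Apply arcsin to both sides: theta = arcsin(-3)

Step 2 applies arcsin to -3. However, arcsin(x) is only defined for x in [-1, 1] because sin(theta) can only produce values in that range. Since |-3| > 1, arcsin(-3) is undefined. There is no angle whose sine equals -3.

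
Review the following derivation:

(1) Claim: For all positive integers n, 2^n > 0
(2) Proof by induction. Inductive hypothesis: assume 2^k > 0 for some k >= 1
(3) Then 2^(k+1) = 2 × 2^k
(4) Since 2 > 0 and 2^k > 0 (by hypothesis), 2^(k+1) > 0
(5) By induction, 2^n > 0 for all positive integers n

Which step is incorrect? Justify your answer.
Step 5: By induction, 2^n > 0 for all positive integers n

Step 5 concludes the proof by induction, but no base case was ever established. A valid induction proof requires: (1) a base case proving 2^1 > 0, and (2) an inductive step showing IF 2^k > 0 THEN 2^(k+1) > 0. Steps 2-4 correctly establish the inductive step, but without the base case the conclusion in step 5 does not follow.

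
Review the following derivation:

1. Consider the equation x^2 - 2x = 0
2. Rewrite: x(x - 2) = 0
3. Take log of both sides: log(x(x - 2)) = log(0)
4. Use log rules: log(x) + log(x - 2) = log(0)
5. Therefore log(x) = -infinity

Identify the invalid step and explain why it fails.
Step 3: Take log of both sides: log(x(x - 2)) = log(0)

Step 3 takes the logarithm of both sides, resulting in log(0) on the right side. The logarithm is only defined for positive numbers; log(0) is undefined (approaches negative infinity). This operation is invalid.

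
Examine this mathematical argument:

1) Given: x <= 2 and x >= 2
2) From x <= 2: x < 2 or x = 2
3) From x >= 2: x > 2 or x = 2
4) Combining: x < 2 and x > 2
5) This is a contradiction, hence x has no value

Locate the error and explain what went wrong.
Step 4: Combining: x < 2 and x > 2

Step 4 incorrectly combines the conditions. From x <= 2 and x >= 2, the intersection is x = 2. The error treats the 'or' cases as 'and' requirements. The correct conclusion is that x = 2 is the unique solution, not that no solution exists.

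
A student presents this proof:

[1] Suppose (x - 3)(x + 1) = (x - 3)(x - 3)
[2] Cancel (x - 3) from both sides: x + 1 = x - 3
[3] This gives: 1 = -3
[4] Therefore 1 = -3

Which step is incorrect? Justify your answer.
Step 2: Cancel (x - 3) from both sides: x + 1 = x - 3

Step 2 cancels (x - 3) from both sides. This is only valid if (x - 3) ≠ 0, i.e., x ≠ 3. When x = 3, both sides equal zero regardless of the other factors. The correct approach requires considering x = 3 as a separate case.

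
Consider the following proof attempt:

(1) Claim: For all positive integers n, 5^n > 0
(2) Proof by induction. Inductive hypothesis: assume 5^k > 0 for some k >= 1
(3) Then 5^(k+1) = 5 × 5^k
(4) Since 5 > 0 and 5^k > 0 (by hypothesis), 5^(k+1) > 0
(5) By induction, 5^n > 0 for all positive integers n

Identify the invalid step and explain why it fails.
Step 5: By induction, 5^n > 0 for all positive integers n

Step 5 concludes the proof by induction, but no base case was ever established. A valid induction proof requires: (1) a base case proving 5^1 > 0, and (2) an inductive step showing IF 5^k > 0 THEN 5^(k+1) > 0. Steps 2-4 correctly establish the inductive step, but without the base case the conclusion in step 5 does not follow.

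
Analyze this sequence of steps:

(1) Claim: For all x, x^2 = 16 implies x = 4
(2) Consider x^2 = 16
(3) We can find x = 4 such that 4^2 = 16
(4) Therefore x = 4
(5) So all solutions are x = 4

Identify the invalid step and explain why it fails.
Step 4: Therefore x = 4

Step 4 incorrectly concludes that x = 4 is the only solution. The proof shows that x = 4 is A solution (existence), but does not show it is the ONLY solution (uniqueness). In fact, x = -4 is also a solution since (-4)^2 = 16. Finding one solution doesn't prove there are no others.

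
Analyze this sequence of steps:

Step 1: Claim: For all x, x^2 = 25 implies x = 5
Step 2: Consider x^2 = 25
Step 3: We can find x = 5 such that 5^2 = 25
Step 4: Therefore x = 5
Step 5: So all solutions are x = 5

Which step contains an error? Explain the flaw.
Step 4: Therefore x = 5

Step 4 incorrectly concludes that x = 5 is the only solution. The proof shows that x = 5 is A solution (existence), but does not show it is the ONLY solution (uniqueness). In fact, x = -5 is also a solution since (-5)^2 = 25. Finding one solution doesn't prove there are no others.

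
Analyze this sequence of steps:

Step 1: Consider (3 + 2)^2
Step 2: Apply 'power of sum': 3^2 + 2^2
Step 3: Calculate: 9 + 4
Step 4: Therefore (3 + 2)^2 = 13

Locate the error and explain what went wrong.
Step 2: Apply 'power of sum': 3^2 + 2^2

Step 2 incorrectly applies a non-existent rule '(a+b)^n = a^n + b^n'. This is false in general. The correct expansion uses the binomial theorem. The actual value is (3 + 2)^2 = 5^2 = 25, not 13.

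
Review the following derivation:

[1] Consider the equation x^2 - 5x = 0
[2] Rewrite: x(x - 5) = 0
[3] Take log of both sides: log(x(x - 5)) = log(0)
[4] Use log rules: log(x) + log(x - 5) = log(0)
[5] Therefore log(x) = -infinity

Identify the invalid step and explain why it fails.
Step 3: Take log of both sides: log(x(x - 5)) = log(0)

Step 3 takes the logarithm of both sides, resulting in log(0) on the right side. The logarithm is only defined for positive numbers; log(0) is undefined (approaches negative infinity). This operation is invalid.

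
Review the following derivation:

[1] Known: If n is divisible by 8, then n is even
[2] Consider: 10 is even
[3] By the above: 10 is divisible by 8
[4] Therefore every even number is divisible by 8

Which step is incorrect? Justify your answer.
Step 3: By the above: 10 is divisible by 8

Step 3 commits the fallacy of affirming the consequent. The known fact 'divisible by 8 → even' does NOT imply 'even → divisible by 8'. That would be the converse, which is false. For example, 10 is even but 10 ÷ 8 = 1.25, which is not an integer.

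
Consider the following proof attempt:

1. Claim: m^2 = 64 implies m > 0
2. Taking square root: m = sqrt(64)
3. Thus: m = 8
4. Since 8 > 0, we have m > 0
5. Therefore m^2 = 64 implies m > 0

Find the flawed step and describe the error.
Step 2: Taking square root: m = sqrt(64)

Step 2 takes the square root and assumes the positive root only. The equation m^2 = 64 actually has two solutions: m = 8 and m = -8. The proof silently assumes m > 0 without justification, then uses this assumption to conclude m > 0, which is circular. The counterexample m = -8 shows the claim is false.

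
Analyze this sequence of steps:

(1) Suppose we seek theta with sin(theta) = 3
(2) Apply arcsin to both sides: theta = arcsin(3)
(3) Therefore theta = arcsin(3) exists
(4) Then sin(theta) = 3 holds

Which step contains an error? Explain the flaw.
Step 2: Apply arcsin to both sides: theta = arcsin(3)

Step 2 applies arcsin to 3. However, arcsin(x) is only defined for x in [-1, 1] because sin(theta) can only produce values in that range. Since |3| > 1, arcsin(3) is undefined. There is no angle whose sine equals 3.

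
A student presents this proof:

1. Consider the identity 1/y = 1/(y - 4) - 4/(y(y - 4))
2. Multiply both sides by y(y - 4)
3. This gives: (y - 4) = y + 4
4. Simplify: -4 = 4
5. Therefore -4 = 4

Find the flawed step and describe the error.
Step 3: This gives: (y - 4) = y + 4

Step 3 makes a sign error when clearing denominators. Multiplying -4/(y(y - 4)) by y(y - 4) gives -4, not +4. The correct result is (y - 4) = y - 4, which is trivially true, not (y - 4) = y + 4. (Step 1 is a valid identity: 1/(y - 4) - 4/(y(y - 4)) = (y - 4)/(y(y - 4)) = 1/y.)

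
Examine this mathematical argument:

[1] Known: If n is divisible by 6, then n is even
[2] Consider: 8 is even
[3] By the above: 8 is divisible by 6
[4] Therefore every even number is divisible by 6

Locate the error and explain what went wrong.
Step 3: By the above: 8 is divisible by 6

Step 3 commits the fallacy of affirming the consequent. The known fact 'divisible by 6 → even' does NOT imply 'even → divisible by 6'. That would be the converse, which is false. For example, 8 is even but 8 ÷ 6 = 1.33, which is not an integer.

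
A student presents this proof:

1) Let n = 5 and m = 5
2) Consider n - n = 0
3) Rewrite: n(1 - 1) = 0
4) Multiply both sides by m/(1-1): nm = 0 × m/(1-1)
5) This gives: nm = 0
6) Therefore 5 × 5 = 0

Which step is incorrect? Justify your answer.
Step 4: Multiply both sides by m/(1-1): nm = 0 × m/(1-1)

Step 4 multiplies both sides by m/(1-1). However, 1-1 = 0, so this is multiplication by m/0, which is undefined. We cannot multiply by an undefined expression.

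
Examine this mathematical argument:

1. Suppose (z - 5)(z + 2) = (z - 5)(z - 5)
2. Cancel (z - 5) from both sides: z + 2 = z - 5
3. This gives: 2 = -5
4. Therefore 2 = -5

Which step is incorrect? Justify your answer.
Step 2: Cancel (z - 5) from both sides: z + 2 = z - 5

Step 2 cancels (z - 5) from both sides. This is only valid if (z - 5) ≠ 0, i.e., z ≠ 5. When z = 5, both sides equal zero regardless of the other factors. The correct approach requires considering z = 5 as a separate case.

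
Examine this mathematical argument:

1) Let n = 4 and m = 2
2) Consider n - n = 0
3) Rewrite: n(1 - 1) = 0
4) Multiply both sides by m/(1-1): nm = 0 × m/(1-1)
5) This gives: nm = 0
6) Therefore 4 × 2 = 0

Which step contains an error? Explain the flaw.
Step 4: Multiply both sides by m/(1-1): nm = 0 × m/(1-1)

Step 4 multiplies both sides by m/(1-1). However, 1-1 = 0, so this is multiplication by m/0, which is undefined. We cannot multiply by an undefined expression.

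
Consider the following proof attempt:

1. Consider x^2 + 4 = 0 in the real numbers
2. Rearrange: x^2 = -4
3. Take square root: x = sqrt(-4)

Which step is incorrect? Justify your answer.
Step 3: Take square root: x = sqrt(-4)

Step 3 takes the square root of -4, which is negative. In the real number system, the square root of a negative number is undefined. The equation x^2 + 4 = 0 has no real solutions. Square roots of negative numbers only exist in the complex numbers.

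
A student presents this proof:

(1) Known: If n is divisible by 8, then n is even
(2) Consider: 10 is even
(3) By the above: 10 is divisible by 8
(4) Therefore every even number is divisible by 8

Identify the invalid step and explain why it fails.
Step 3: By the above: 10 is divisible by 8

Step 3 commits the fallacy of affirming the consequent. The known fact 'divisible by 8 → even' does NOT imply 'even → divisible by 8'. That would be the converse, which is false. For example, 10 is even but 10 ÷ 8 = 1.25, which is not an integer.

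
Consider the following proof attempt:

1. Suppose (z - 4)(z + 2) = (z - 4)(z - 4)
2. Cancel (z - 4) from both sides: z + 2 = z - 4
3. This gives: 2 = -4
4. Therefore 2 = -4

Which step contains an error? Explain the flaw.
Step 2: Cancel (z - 4) from both sides: z + 2 = z - 4

Step 2 cancels (z - 4) from both sides. This is only valid if (z - 4) ≠ 0, i.e., z ≠ 4. When z = 4, both sides equal zero regardless of the other factors. The correct approach requires considering z = 4 as a separate case.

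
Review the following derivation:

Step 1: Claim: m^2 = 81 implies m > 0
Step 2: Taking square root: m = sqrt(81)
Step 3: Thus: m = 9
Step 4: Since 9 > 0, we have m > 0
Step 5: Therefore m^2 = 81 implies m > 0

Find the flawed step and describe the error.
Step 2: Taking square root: m = sqrt(81)

Step 2 takes the square root and assumes the positive root only. The equation m^2 = 81 actually has two solutions: m = 9 and m = -9. The proof silently assumes m > 0 without justification, then uses this assumption to conclude m > 0, which is circular. The counterexample m = -9 shows the claim is false.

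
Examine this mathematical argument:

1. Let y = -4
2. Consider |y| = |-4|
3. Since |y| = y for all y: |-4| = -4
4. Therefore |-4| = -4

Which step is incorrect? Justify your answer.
Step 3: Since |y| = y for all y: |-4| = -4

Step 3 incorrectly states that |y| = y for all y. The correct definition is |y| = y when y >= 0, and |y| = -y when y < 0. Since -4 < 0, we have |-4| = -(-4) = 4, not -4.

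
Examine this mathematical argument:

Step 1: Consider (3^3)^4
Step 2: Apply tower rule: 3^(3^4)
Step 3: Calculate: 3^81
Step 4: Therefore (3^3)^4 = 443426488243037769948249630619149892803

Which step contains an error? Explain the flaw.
Step 2: Apply tower rule: 3^(3^4)

Step 2 incorrectly states that (a^b)^c = a^(b^c). The correct rule is (a^b)^c = a^(b×c). The actual value is (3^3)^4 = 3^12 = 531441, not 3^81 = 443426488243037769948249630619149892803.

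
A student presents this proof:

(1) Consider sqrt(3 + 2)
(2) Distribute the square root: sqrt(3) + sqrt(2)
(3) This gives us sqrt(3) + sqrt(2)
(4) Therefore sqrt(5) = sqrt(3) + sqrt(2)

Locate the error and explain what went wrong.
Step 2: Distribute the square root: sqrt(3) + sqrt(2)

Step 2 incorrectly 'distributes' the square root over addition. The square root function does not distribute: sqrt(a + b) ≠ sqrt(a) + sqrt(b). In fact, sqrt(3 + 2) = sqrt(5) ≈ 2.2361, while sqrt(3) + sqrt(2) ≈ 3.1463.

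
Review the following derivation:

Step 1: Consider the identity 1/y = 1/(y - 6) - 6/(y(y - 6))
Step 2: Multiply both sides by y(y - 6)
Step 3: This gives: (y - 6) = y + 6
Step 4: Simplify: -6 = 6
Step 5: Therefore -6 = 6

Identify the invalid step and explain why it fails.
Step 3: This gives: (y - 6) = y + 6

Step 3 makes a sign error when clearing denominators. Multiplying -6/(y(y - 6)) by y(y - 6) gives -6, not +6. The correct result is (y - 6) = y - 6, which is trivially true, not (y - 6) = y + 6. (Step 1 is a valid identity: 1/(y - 6) - 6/(y(y - 6)) = (y - 6)/(y(y - 6)) = 1/y.)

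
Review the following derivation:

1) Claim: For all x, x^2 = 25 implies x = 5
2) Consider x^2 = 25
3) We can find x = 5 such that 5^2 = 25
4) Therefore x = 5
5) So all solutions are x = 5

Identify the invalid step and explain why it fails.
Step 4: Therefore x = 5

Step 4 incorrectly concludes that x = 5 is the only solution. The proof shows that x = 5 is A solution (existence), but does not show it is the ONLY solution (uniqueness). In fact, x = -5 is also a solution since (-5)^2 = 25. Finding one solution doesn't prove there are no others.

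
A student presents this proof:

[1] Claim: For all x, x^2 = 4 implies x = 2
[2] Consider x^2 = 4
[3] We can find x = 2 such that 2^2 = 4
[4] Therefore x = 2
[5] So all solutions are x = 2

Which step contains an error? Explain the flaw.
Step 4: Therefore x = 2

Step 4 incorrectly concludes that x = 2 is the only solution. The proof shows that x = 2 is A solution (existence), but does not show it is the ONLY solution (uniqueness). In fact, x = -2 is also a solution since (-2)^2 = 4. Finding one solution doesn't prove there are no others.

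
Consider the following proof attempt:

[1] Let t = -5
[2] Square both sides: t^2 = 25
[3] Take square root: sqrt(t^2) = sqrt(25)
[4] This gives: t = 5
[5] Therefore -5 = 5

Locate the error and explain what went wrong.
Step 4: This gives: t = 5

Step 4 incorrectly states that sqrt(t^2) = t. The correct identity is sqrt(t^2) = |t|. Since t = -5 < 0, we have sqrt(t^2) = |-5| = 5, not t = -5.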